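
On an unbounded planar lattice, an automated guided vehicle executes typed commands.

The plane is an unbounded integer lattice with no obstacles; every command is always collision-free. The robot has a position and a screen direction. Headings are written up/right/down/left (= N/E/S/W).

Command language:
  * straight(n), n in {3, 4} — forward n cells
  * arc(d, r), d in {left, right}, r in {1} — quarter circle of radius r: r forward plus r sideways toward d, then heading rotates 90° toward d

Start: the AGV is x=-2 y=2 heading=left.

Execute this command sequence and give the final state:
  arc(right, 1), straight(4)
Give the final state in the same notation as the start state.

x=-3 y=7 heading=up

from: x=-2 y=2 heading=left
1. arc(right, 1) → x=-3 y=3 heading=up
2. straight(4) → x=-3 y=7 heading=up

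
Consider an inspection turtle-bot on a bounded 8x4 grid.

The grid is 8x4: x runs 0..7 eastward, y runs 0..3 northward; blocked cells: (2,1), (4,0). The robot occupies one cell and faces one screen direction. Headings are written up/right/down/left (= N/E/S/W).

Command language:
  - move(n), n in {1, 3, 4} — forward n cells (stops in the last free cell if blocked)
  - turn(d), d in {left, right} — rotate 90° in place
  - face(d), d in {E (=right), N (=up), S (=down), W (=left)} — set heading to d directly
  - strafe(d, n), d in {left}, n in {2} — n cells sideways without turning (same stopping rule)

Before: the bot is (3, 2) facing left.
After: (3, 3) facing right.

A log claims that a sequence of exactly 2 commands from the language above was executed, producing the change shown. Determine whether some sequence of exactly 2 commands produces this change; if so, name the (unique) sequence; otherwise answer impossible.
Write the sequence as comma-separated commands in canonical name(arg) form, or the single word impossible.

face(E), strafe(left, 2)

key: strafe(left, 2) runs into the grid edge before its full distance
begin: (3, 2) facing left
t=1 face(E) ⇒ (3, 2) facing right
t=2 strafe(left, 2) ⇒ (3, 3) facing right
no other 2-command option fits: unique.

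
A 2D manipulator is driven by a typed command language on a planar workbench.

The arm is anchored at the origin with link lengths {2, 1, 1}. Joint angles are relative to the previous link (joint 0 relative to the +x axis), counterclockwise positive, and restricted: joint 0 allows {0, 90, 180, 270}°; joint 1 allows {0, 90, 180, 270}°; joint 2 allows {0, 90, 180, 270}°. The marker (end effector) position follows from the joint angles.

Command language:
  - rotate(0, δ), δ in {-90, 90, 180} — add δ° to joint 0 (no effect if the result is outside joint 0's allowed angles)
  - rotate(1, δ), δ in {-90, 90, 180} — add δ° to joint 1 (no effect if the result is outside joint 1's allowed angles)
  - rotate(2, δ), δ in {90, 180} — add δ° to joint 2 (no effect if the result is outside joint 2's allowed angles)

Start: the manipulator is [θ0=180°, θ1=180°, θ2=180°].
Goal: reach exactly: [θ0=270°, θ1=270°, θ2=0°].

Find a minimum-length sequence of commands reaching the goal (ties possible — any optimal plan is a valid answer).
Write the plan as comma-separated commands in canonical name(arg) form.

rotate(0, 90), rotate(2, 180), rotate(1, 90)

t0: [θ0=180°, θ1=180°, θ2=180°]
t=1 rotate(0, 90) ⇒ [θ0=270°, θ1=180°, θ2=180°]
t=2 rotate(2, 180) ⇒ [θ0=270°, θ1=180°, θ2=0°]
t=3 rotate(1, 90) ⇒ [θ0=270°, θ1=270°, θ2=0°]
nothing shorter than 3 reaches the goal.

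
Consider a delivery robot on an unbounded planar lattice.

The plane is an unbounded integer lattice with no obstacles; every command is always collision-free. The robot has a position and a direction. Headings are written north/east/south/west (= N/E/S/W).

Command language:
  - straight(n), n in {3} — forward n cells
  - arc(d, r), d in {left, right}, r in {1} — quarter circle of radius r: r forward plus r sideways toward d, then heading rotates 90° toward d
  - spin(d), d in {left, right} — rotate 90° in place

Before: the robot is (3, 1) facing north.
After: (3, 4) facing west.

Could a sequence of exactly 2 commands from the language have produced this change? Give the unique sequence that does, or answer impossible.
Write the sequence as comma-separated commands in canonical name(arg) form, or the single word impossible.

straight(3), spin(left)

key: running spin(left) before straight(3) would end elsewhere — order is forced
from: (3, 1) facing north
step 1 (straight(3)): (3, 4) facing north
step 2 (spin(left)): (3, 4) facing west
no rival 2-sequence matches.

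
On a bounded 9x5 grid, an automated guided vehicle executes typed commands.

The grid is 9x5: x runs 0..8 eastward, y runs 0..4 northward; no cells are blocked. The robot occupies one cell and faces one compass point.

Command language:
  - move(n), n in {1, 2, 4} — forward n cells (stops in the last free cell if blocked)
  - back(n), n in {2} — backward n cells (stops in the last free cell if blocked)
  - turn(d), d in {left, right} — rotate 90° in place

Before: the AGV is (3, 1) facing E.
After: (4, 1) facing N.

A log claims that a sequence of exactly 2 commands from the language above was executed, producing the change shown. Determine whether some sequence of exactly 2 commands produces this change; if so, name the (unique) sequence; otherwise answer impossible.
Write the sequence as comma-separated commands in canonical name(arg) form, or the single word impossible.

key: cell and facing (now N) both changed — the 2 commands mix motion and turning
from: (3, 1) facing E
t=1 move(1) ⇒ (4, 1) facing E
t=2 turn(left) ⇒ (4, 1) facing N
no other 2-command option fits: unique.

move(1), turn(left)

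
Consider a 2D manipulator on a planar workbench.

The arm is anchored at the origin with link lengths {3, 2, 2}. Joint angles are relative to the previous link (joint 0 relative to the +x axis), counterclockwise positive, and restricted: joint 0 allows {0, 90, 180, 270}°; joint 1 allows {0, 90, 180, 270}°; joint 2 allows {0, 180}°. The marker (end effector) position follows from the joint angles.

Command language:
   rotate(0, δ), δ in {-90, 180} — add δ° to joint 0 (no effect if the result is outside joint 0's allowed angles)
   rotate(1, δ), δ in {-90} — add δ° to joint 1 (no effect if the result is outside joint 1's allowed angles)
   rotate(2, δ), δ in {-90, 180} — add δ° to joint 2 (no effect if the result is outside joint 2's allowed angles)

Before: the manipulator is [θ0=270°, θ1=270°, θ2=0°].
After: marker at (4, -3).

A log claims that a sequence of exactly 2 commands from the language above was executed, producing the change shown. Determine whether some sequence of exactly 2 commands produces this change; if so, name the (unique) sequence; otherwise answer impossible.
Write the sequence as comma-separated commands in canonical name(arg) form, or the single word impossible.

start: [θ0=270°, θ1=270°, θ2=0°]
1. rotate(1, -90) → [θ0=270°, θ1=180°, θ2=0°]
2. rotate(1, -90) → [θ0=270°, θ1=90°, θ2=0°]
all 25 alternatives checked — unique.

rotate(1, -90), rotate(1, -90)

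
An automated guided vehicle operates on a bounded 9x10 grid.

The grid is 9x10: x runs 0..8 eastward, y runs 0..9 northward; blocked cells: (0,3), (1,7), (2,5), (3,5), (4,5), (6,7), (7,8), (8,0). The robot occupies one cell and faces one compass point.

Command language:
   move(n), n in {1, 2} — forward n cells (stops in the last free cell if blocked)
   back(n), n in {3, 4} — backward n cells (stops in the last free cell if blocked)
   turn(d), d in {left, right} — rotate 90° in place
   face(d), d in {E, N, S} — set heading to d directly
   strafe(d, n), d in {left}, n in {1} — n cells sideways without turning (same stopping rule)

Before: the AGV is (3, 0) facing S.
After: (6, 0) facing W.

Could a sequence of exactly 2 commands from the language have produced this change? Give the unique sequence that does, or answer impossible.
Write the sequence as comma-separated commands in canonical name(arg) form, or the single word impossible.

turn(right), back(3)

key: position moved to (6,0) AND the heading swung to W — translation plus rotation needed
begin: (3, 0) facing S
t=1 turn(right) ⇒ (3, 0) facing W
t=2 back(3) ⇒ (6, 0) facing W
uniquely the one of 100 2-step routes that fits.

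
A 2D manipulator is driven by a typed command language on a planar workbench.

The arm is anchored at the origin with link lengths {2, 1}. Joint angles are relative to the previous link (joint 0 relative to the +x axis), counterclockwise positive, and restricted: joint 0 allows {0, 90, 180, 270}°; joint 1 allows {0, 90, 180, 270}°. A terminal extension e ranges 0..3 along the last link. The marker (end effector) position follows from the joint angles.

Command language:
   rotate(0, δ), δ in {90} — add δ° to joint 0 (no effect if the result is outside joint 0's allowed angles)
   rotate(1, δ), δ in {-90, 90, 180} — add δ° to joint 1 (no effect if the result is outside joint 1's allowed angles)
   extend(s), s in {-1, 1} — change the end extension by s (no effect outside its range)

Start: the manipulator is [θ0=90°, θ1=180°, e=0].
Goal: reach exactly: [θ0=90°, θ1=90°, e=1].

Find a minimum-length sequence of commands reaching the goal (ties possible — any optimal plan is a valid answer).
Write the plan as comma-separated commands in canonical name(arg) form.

extend(1), rotate(1, -90)

initial: [θ0=90°, θ1=180°, e=0]
t=1 extend(1) ⇒ [θ0=90°, θ1=180°, e=1]
t=2 rotate(1, -90) ⇒ [θ0=90°, θ1=90°, e=1]
no 1-step plan works, so 2 is optimal.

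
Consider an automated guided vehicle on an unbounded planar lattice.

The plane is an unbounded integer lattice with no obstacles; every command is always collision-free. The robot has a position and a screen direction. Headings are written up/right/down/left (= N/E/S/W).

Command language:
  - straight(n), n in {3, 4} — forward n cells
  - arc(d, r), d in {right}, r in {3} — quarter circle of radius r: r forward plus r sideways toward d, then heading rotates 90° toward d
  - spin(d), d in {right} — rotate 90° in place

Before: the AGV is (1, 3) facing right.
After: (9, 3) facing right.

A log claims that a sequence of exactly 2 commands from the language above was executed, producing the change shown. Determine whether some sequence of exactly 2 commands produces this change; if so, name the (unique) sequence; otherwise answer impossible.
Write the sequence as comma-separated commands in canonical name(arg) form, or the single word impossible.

straight(4), straight(4)

key: still facing E at the end — nothing in the sequence rotates
initial: (1, 3) facing right
1. straight(4) → (5, 3) facing right
2. straight(4) → (9, 3) facing right
no other 2-command option fits: unique.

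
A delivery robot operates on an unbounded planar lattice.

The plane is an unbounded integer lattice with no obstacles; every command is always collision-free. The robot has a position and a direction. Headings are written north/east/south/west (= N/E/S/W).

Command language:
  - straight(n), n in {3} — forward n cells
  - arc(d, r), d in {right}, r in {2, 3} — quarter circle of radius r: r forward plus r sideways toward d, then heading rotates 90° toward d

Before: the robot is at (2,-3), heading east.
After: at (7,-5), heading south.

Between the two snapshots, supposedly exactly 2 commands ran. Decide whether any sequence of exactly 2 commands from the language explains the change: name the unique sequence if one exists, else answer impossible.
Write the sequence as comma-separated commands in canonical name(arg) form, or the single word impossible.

key: cell and facing (now S) both changed — the 2 commands mix motion and turning
from: at (2,-3), heading east
1. straight(3) → at (5,-3), heading east
2. arc(right, 2) → at (7,-5), heading south
all 9 alternatives checked — unique.

straight(3), arc(right, 2)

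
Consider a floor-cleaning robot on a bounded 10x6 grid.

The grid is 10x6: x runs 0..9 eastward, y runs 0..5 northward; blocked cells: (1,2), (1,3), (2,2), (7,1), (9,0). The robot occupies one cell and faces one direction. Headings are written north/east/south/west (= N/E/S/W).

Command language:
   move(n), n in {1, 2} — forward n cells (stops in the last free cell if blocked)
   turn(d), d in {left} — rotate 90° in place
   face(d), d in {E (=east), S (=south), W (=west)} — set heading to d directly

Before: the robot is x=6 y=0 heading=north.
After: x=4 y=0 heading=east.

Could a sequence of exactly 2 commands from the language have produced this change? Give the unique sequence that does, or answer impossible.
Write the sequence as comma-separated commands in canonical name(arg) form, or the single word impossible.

no 2-step route produces this change.

impossible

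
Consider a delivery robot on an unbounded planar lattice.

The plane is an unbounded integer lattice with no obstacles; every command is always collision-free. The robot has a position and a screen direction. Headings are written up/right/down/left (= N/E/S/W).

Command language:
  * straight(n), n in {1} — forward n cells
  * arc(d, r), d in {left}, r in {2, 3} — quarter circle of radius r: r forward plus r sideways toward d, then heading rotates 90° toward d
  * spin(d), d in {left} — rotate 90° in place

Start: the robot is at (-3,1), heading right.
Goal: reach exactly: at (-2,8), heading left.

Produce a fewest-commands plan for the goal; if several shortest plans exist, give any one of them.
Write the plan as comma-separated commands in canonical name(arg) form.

t0: at (-3,1), heading right
[1] after straight(1): at (-2,1), heading right
[2] after arc(left, 3): at (1,4), heading up
[3] after straight(1): at (1,5), heading up
[4] after arc(left, 3): at (-2,8), heading left
no 3-step plan works, so 4 is optimal.

straight(1), arc(left, 3), straight(1), arc(left, 3)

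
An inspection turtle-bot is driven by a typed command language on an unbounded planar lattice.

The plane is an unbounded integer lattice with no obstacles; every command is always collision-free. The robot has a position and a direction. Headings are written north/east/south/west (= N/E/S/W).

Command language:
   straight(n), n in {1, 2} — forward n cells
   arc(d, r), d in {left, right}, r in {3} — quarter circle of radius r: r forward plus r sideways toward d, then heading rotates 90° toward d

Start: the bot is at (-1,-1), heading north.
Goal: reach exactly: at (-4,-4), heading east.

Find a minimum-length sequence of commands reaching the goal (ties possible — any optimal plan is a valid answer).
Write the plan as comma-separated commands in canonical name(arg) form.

arc(left, 3), arc(left, 3), arc(left, 3)

initial: at (-1,-1), heading north
[1] after arc(left, 3): at (-4,2), heading west
[2] after arc(left, 3): at (-7,-1), heading south
[3] after arc(left, 3): at (-4,-4), heading east
no 2-step plan works, so 3 is optimal.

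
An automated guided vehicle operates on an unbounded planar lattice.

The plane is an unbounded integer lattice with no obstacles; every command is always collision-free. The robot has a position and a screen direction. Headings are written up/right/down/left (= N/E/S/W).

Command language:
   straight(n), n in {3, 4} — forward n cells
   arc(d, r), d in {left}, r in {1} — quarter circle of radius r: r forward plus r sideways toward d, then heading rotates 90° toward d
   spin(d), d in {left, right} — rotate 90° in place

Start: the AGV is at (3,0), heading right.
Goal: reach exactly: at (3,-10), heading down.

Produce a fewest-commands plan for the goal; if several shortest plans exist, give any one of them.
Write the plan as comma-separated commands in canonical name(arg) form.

start: at (3,0), heading right
step 1 (spin(right)): at (3,0), heading down
step 2 (straight(3)): at (3,-3), heading down
step 3 (straight(3)): at (3,-6), heading down
step 4 (straight(4)): at (3,-10), heading down
shorter routes all fall short; 4 is best.

spin(right), straight(3), straight(3), straight(4)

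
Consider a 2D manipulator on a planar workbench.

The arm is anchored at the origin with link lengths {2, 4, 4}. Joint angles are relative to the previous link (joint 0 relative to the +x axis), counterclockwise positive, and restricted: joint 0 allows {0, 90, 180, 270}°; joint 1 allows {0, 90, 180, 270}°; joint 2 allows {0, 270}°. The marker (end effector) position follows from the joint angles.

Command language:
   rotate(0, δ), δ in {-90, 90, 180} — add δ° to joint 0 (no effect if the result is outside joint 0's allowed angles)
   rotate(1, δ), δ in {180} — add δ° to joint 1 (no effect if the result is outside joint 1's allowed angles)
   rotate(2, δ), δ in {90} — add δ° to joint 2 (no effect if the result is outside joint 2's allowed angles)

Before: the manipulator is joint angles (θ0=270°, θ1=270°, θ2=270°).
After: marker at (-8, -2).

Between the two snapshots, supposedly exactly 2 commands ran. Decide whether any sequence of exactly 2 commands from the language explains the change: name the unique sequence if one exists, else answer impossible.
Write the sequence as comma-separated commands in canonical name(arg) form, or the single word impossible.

from: joint angles (θ0=270°, θ1=270°, θ2=270°)
[1] after rotate(2, 90): joint angles (θ0=270°, θ1=270°, θ2=0°)
[2] after rotate(2, 90): joint angles (θ0=270°, θ1=270°, θ2=0°)
uniquely the one of 25 2-step routes that fits.

rotate(2, 90), rotate(2, 90)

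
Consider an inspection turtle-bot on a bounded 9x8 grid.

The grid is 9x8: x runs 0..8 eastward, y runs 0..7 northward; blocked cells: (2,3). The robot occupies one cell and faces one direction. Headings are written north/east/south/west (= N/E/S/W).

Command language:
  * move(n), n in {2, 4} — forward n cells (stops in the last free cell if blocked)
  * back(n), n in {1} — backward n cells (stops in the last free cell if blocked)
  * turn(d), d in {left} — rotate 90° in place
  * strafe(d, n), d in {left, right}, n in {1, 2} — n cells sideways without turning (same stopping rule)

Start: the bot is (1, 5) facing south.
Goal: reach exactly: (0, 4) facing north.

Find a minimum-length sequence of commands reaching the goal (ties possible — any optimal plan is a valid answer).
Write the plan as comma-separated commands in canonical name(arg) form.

t0: (1, 5) facing south
t=1 turn(left) ⇒ (1, 5) facing east
t=2 turn(left) ⇒ (1, 5) facing north
t=3 strafe(left, 1) ⇒ (0, 5) facing north
t=4 back(1) ⇒ (0, 4) facing north
no 3-step plan works, so 4 is optimal.

turn(left), turn(left), strafe(left, 1), back(1)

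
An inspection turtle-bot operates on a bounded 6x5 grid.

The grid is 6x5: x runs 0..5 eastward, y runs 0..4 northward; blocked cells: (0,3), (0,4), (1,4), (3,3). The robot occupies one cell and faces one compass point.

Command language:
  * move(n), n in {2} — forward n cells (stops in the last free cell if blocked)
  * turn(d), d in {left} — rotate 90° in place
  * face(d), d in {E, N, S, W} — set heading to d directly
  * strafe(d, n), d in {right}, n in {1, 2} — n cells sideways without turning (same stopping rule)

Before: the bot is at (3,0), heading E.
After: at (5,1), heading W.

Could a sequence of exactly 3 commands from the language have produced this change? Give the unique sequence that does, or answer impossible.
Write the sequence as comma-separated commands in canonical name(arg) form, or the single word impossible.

key: position moved to (5,1) AND the heading swung to W — translation plus rotation needed
from: at (3,0), heading E
step 1 (move(2)): at (5,0), heading E
step 2 (face(W)): at (5,0), heading W
step 3 (strafe(right, 1)): at (5,1), heading W
no rival 3-sequence matches.

move(2), face(W), strafe(right, 1)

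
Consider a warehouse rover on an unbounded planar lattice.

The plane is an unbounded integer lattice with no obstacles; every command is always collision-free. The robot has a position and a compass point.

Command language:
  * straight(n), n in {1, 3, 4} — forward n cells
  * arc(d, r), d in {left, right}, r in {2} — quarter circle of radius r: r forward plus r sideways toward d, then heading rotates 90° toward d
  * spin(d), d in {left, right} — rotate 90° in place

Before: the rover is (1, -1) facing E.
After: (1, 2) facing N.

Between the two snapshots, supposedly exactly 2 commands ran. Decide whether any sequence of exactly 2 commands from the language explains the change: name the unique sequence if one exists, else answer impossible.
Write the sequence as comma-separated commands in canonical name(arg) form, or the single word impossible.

key: order matters: swapping spin(left) and straight(3) lands elsewhere
begin: (1, -1) facing E
t=1 spin(left) ⇒ (1, -1) facing N
t=2 straight(3) ⇒ (1, 2) facing N
all 49 alternatives checked — unique.

spin(left), straight(3)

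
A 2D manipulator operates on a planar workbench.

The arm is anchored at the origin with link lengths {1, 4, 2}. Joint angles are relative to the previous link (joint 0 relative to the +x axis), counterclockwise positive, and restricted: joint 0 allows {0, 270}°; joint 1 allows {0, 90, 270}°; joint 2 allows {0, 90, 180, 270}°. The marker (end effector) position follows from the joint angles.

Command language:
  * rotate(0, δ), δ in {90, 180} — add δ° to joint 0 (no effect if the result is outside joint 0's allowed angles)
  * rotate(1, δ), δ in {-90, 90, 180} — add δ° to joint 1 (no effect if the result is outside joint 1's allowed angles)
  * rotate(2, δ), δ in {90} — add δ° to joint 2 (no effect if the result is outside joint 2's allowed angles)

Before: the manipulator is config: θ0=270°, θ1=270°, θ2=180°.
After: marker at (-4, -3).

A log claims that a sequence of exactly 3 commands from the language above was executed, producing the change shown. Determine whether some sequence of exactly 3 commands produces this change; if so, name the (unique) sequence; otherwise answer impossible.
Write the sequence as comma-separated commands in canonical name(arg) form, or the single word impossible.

rotate(2, 90), rotate(2, 90), rotate(2, 90)

initial: config: θ0=270°, θ1=270°, θ2=180°
1. rotate(2, 90) → config: θ0=270°, θ1=270°, θ2=270°
2. rotate(2, 90) → config: θ0=270°, θ1=270°, θ2=0°
3. rotate(2, 90) → config: θ0=270°, θ1=270°, θ2=90°
uniquely the one of 216 3-step routes that fits.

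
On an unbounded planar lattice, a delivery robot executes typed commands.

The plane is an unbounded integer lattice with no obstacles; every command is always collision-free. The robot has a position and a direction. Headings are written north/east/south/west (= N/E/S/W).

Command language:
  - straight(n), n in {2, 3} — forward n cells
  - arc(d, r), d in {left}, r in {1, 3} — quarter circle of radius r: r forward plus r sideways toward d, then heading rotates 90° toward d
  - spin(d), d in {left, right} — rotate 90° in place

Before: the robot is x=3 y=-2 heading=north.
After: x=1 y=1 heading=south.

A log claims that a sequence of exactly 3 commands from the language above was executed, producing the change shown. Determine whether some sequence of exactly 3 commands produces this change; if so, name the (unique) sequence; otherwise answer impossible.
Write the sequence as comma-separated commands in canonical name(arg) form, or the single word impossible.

straight(3), arc(left, 1), arc(left, 1)

key: position moved to (1,1) AND the heading swung to S — translation plus rotation needed
begin: x=3 y=-2 heading=north
[1] after straight(3): x=3 y=1 heading=north
[2] after arc(left, 1): x=2 y=2 heading=west
[3] after arc(left, 1): x=1 y=1 heading=south
all 216 alternatives checked — unique.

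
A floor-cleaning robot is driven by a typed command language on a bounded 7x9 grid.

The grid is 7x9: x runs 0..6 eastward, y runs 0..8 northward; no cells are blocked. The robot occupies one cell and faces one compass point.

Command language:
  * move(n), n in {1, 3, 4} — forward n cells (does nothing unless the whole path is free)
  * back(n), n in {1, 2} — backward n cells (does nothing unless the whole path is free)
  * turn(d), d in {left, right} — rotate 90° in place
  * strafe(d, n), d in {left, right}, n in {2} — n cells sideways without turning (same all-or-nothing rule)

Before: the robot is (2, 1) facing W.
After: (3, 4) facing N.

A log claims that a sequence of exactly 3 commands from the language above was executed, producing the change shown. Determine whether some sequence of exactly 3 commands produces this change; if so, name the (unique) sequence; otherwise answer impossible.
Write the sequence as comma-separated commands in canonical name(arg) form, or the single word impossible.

key: running move(3) before back(1) would end elsewhere — order is forced
start: (2, 1) facing W
step 1 (back(1)): (3, 1) facing W
step 2 (turn(right)): (3, 1) facing N
step 3 (move(3)): (3, 4) facing N
all 729 alternatives checked — unique.

back(1), turn(right), move(3)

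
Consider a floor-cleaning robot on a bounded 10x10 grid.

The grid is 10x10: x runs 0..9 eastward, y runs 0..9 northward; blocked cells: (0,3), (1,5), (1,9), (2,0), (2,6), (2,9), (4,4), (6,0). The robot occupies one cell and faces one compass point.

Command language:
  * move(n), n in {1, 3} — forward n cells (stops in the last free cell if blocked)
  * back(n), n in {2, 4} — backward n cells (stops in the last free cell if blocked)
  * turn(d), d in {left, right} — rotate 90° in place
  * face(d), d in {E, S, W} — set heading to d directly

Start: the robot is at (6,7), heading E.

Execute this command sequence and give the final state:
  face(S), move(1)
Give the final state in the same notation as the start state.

at (6,6), heading S

initial: at (6,7), heading E
1. face(S) → at (6,7), heading S
2. move(1) → at (6,6), heading S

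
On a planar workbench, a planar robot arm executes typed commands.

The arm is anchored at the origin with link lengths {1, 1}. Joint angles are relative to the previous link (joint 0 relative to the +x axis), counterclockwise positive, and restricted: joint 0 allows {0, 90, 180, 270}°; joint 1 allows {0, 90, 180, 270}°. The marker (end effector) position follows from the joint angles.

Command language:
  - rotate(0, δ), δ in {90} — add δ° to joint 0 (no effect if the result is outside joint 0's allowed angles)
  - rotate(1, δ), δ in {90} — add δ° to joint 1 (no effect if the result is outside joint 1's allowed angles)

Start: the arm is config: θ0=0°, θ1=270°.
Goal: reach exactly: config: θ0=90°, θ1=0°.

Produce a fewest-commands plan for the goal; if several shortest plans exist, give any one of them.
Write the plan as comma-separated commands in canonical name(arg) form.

initial: config: θ0=0°, θ1=270°
t=1 rotate(1, 90) ⇒ config: θ0=0°, θ1=0°
t=2 rotate(0, 90) ⇒ config: θ0=90°, θ1=0°
minimal: 2 command(s), checked below 2.

rotate(1, 90), rotate(0, 90)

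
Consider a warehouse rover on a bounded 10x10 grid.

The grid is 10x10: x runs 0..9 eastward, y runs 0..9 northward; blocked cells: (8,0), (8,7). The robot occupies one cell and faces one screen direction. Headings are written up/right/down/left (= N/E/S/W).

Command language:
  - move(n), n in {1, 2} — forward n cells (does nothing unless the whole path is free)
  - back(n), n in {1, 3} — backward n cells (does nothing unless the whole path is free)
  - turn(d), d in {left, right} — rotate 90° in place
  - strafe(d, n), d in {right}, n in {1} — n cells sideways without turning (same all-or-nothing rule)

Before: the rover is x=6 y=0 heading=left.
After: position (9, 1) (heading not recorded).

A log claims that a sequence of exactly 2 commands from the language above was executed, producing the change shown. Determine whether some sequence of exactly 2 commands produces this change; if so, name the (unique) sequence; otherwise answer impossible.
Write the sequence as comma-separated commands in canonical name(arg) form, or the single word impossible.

strafe(right, 1), back(3)

key: running back(3) before strafe(right, 1) would end elsewhere — order is forced
begin: x=6 y=0 heading=left
t=1 strafe(right, 1) ⇒ x=6 y=1 heading=left
t=2 back(3) ⇒ x=9 y=1 heading=left
uniquely the one of 49 2-step routes that fits.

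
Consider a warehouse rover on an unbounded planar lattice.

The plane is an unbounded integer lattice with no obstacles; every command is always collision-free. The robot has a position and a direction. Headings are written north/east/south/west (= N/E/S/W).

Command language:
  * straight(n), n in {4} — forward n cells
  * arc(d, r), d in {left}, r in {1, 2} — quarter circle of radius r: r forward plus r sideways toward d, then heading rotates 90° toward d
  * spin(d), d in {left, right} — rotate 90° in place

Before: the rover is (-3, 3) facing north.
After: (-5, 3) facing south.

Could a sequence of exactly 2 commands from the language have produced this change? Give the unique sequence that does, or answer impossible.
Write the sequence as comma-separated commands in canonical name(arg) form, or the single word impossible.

arc(left, 1), arc(left, 1)

key: position moved to (-5,3) AND the heading swung to S — translation plus rotation needed
start: (-3, 3) facing north
step 1 (arc(left, 1)): (-4, 4) facing west
step 2 (arc(left, 1)): (-5, 3) facing south
no rival 2-sequence matches.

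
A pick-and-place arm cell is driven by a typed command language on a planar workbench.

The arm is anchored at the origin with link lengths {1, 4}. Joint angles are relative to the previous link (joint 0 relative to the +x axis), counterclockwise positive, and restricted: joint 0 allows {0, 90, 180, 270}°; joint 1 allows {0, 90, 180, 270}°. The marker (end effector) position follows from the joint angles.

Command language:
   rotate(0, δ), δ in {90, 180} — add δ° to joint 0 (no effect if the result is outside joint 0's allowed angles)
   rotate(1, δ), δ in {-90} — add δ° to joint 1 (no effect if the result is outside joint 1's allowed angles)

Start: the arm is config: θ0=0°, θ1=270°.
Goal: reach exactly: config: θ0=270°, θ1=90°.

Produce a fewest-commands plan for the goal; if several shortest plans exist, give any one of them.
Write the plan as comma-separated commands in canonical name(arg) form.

rotate(0, 180), rotate(1, -90), rotate(1, -90), rotate(0, 90)

start: config: θ0=0°, θ1=270°
t=1 rotate(0, 180) ⇒ config: θ0=180°, θ1=270°
t=2 rotate(1, -90) ⇒ config: θ0=180°, θ1=180°
t=3 rotate(1, -90) ⇒ config: θ0=180°, θ1=90°
t=4 rotate(0, 90) ⇒ config: θ0=270°, θ1=90°
no 3-step plan works, so 4 is optimal.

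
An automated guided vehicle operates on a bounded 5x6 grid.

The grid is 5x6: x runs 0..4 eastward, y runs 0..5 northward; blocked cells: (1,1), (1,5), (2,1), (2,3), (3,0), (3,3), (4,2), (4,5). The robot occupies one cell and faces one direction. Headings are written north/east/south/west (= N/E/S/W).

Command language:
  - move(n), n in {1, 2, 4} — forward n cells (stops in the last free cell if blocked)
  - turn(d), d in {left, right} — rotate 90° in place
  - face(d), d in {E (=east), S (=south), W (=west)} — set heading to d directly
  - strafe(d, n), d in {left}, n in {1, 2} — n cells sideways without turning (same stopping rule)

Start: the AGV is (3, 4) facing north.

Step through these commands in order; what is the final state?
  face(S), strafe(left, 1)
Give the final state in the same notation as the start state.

(4, 4) facing south

from: (3, 4) facing north
t=1 face(S) ⇒ (3, 4) facing south
t=2 strafe(left, 1) ⇒ (4, 4) facing south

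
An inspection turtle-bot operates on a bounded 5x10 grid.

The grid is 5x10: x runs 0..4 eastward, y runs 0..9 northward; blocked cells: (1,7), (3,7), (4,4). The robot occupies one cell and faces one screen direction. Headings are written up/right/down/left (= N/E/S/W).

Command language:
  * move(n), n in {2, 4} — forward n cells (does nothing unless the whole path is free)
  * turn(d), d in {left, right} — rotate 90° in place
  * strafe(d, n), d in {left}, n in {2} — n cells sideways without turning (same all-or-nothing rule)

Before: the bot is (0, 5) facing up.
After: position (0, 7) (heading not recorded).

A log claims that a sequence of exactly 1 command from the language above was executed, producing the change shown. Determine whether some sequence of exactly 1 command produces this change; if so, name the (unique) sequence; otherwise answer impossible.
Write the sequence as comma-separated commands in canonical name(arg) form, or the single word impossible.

move(2)

initial: (0, 5) facing up
t=1 move(2) ⇒ (0, 7) facing up
no other 1-command option fits: unique.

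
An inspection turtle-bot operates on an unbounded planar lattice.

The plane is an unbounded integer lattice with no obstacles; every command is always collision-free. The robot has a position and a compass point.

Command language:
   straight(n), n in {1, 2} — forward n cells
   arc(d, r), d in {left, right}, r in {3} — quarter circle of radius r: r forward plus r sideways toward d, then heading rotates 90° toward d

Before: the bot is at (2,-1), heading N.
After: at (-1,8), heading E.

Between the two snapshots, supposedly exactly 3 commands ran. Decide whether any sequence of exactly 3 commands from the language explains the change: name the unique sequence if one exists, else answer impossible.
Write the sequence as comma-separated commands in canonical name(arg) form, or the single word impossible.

arc(left, 3), arc(right, 3), arc(right, 3)

key: running arc(right, 3) before arc(left, 3) would end elsewhere — order is forced
t0: at (2,-1), heading N
1. arc(left, 3) → at (-1,2), heading W
2. arc(right, 3) → at (-4,5), heading N
3. arc(right, 3) → at (-1,8), heading E
no other 3-command option fits: unique.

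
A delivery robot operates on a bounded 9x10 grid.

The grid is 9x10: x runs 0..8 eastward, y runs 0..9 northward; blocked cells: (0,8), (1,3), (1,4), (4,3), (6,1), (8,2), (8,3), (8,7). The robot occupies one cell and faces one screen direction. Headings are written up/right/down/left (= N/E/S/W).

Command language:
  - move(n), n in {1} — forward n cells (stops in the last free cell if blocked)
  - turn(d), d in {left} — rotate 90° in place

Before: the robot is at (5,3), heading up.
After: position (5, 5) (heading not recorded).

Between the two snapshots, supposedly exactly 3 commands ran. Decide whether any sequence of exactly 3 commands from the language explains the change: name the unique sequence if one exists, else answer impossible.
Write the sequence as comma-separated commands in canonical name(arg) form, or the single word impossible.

move(1), move(1), turn(left)

key: order matters: swapping move(1) and turn(left) lands elsewhere
from: at (5,3), heading up
t=1 move(1) ⇒ at (5,4), heading up
t=2 move(1) ⇒ at (5,5), heading up
t=3 turn(left) ⇒ at (5,5), heading left
no other 3-command option fits: unique.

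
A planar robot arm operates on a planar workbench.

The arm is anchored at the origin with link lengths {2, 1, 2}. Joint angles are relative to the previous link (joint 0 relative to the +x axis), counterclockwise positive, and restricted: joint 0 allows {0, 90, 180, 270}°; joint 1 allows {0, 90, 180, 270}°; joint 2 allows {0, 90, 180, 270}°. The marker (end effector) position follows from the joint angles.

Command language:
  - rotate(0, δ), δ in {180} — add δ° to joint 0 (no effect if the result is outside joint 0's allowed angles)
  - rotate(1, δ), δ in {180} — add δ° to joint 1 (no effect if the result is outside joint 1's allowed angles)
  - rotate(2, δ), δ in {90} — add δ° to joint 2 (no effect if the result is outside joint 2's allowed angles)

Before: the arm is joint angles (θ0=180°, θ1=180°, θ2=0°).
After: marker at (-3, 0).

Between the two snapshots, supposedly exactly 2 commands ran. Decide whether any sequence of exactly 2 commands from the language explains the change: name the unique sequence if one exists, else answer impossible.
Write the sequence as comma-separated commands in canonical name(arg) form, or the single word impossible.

rotate(2, 90), rotate(2, 90)

t0: joint angles (θ0=180°, θ1=180°, θ2=0°)
[1] after rotate(2, 90): joint angles (θ0=180°, θ1=180°, θ2=90°)
[2] after rotate(2, 90): joint angles (θ0=180°, θ1=180°, θ2=180°)
no rival 2-sequence matches.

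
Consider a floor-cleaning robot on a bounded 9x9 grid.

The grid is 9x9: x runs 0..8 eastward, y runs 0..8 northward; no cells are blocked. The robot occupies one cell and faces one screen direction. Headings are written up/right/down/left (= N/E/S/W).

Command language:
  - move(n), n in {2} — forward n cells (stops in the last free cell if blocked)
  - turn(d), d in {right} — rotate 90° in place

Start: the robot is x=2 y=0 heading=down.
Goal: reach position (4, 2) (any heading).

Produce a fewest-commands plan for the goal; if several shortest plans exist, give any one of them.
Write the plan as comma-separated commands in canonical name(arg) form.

turn(right), turn(right), move(2), turn(right), move(2)

begin: x=2 y=0 heading=down
[1] after turn(right): x=2 y=0 heading=left
[2] after turn(right): x=2 y=0 heading=up
[3] after move(2): x=2 y=2 heading=up
[4] after turn(right): x=2 y=2 heading=right
[5] after move(2): x=4 y=2 heading=right
nothing shorter than 5 reaches the goal.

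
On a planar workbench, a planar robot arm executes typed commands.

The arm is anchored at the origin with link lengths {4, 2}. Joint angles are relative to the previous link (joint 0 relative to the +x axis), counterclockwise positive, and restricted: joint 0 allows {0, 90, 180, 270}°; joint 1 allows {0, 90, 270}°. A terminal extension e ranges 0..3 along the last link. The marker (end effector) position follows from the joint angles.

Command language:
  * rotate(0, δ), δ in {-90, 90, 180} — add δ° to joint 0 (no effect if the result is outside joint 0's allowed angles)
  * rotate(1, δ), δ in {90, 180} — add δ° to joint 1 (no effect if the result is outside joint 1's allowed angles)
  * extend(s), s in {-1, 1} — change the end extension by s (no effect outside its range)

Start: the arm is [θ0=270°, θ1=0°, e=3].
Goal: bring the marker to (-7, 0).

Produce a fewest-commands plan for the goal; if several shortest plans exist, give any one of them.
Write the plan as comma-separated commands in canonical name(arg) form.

rotate(0, -90), extend(-1), extend(-1)

t0: [θ0=270°, θ1=0°, e=3]
t=1 rotate(0, -90) ⇒ [θ0=180°, θ1=0°, e=3]
t=2 extend(-1) ⇒ [θ0=180°, θ1=0°, e=2]
t=3 extend(-1) ⇒ [θ0=180°, θ1=0°, e=1]
minimal: 3 command(s), checked below 3.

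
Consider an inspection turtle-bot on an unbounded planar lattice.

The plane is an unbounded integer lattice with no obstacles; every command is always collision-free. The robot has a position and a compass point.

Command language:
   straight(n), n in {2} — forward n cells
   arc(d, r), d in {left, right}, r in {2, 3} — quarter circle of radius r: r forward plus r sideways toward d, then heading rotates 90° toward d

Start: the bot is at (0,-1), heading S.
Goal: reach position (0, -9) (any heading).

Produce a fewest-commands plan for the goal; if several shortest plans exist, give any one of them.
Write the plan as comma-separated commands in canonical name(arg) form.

from: at (0,-1), heading S
t=1 arc(right, 3) ⇒ at (-3,-4), heading W
t=2 arc(left, 2) ⇒ at (-5,-6), heading S
t=3 arc(left, 3) ⇒ at (-2,-9), heading E
t=4 straight(2) ⇒ at (0,-9), heading E
minimal: 4 command(s), checked below 4.

arc(right, 3), arc(left, 2), arc(left, 3), straight(2)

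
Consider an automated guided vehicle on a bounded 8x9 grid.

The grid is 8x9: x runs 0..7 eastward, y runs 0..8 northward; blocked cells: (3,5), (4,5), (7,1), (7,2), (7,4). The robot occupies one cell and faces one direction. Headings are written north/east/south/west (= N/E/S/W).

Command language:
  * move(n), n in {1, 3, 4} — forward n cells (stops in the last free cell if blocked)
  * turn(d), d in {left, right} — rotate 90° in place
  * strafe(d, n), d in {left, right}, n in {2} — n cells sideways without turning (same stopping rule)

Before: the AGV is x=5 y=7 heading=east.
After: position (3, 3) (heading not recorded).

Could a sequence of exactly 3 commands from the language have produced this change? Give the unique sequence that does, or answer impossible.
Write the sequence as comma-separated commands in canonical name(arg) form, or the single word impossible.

turn(right), move(4), strafe(right, 2)

key: running strafe(right, 2) before turn(right) would end elsewhere — order is forced
start: x=5 y=7 heading=east
step 1 (turn(right)): x=5 y=7 heading=south
step 2 (move(4)): x=5 y=3 heading=south
step 3 (strafe(right, 2)): x=3 y=3 heading=south
no rival 3-sequence matches.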